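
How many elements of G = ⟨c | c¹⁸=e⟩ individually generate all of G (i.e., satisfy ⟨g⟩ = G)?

G is cyclic of order 18. An element generates G iff its order is 18, and a cyclic group of order 18 has exactly φ(18) = 6 such elements.

Answer: 6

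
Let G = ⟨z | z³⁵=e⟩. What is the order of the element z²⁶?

Compute successive powers until reaching e:
  (z²⁶)¹ = z²⁶, (z²⁶)² = z¹⁷, (z²⁶)³ = z⁸, (z²⁶)⁴ = z³⁴, (z²⁶)⁵ = z²⁵, (z²⁶)⁶ = z¹⁶, (z²⁶)⁷ = z⁷, (z²⁶)⁸ = z³³, (z²⁶)⁹ = z²⁴, (z²⁶)¹⁰ = z¹⁵, (z²⁶)¹¹ = z⁶, (z²⁶)¹² = z³², (z²⁶)¹³ = z²³, (z²⁶)¹⁴ = z¹⁴, (z²⁶)¹⁵ = z⁵, (z²⁶)¹⁶ = z³¹, (z²⁶)¹⁷ = z²², (z²⁶)¹⁸ = z¹³, (z²⁶)¹⁹ = z⁴, (z²⁶)²⁰ = z³⁰, (z²⁶)²¹ = z²¹, (z²⁶)²² = z¹², (z²⁶)²³ = z³, (z²⁶)²⁴ = z²⁹, (z²⁶)²⁵ = z²⁰, (z²⁶)²⁶ = z¹¹, (z²⁶)²⁷ = z², (z²⁶)²⁸ = z²⁸, (z²⁶)²⁹ = z¹⁹, (z²⁶)³⁰ = z¹⁰, (z²⁶)³¹ = z, (z²⁶)³² = z²⁷, (z²⁶)³³ = z¹⁸, (z²⁶)³⁴ = z⁹, (z²⁶)³⁵ = e.
The smallest positive k with (z²⁶)ᵏ = e is 35.

Answer: 35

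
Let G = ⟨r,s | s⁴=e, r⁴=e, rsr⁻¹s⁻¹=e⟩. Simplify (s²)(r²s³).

Compute (s²) · (r²s³) by multiplying left to right and reducing via the relations at each step:
  (s²) · r² = r²s²
  (r²s²) · s³ = r²s

Answer: r²s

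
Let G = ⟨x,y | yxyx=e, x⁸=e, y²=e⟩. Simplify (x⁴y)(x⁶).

Compute (x⁴y) · (x⁶) by multiplying left to right and reducing via the relations at each step:
  (x⁴y) · x⁶ = x⁶y

Answer: x⁶y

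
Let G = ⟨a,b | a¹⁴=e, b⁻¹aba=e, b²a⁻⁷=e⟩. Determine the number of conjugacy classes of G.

The conjugacy classes (representative and size) are:
  [e] (size 1), [a¹³] (size 2), [a¹²] (size 2), [a¹¹] (size 2), [a⁴] (size 2), [a⁵] (size 2), [a⁸] (size 2), [a⁷] (size 1), [a⁵b⁻¹] (size 7), [a⁵b] (size 7).
Class equation: 1 + 2 + 2 + 2 + 2 + 2 + 2 + 1 + 7 + 7 = 28 = |G|. So G has 10 conjugacy classes.

Answer: 10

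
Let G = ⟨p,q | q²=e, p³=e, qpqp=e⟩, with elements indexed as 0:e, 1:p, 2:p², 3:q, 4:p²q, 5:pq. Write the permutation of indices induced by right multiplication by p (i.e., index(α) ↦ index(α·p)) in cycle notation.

(0 1 2)(3 4 5)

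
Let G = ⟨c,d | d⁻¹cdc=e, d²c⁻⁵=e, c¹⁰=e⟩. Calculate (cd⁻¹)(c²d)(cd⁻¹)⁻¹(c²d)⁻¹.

[(cd⁻¹), (c²d)] = (cd⁻¹)·(c²d)·(cd⁻¹)⁻¹·(c²d)⁻¹.
  (cd⁻¹) · (c²d) = c⁹
  (c⁹) · (cd) = d
  d · (c²d⁻¹) = c⁸

Answer: c⁸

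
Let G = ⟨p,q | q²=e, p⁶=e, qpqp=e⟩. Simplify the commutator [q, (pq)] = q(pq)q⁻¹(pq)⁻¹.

[q, (pq)] = q·(pq)·q⁻¹·(pq)⁻¹.
  q · (pq) = p⁵
  (p⁵) · q = p⁵q
  (p⁵q) · (pq) = p⁴

Answer: p⁴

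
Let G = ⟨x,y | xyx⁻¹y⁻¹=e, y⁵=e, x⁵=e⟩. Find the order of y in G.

Compute successive powers until reaching e:
  y¹ = y, y² = y², y³ = y³, y⁴ = y⁴, y⁵ = e.
The smallest positive k with yᵏ = e is 5.

Answer: 5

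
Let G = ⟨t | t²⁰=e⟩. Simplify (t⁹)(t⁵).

Compute (t⁹) · (t⁵) by multiplying left to right and reducing via the relations at each step:
  (t⁹) · t⁵ = t¹⁴

Answer: t¹⁴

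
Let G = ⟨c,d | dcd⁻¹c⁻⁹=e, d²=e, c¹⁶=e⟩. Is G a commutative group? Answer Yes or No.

c·d = cd but d·c = c⁹d, so c·d ≠ d·c and G is not abelian.

Answer: No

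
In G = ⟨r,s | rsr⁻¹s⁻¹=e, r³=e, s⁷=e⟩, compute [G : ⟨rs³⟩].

First find ord(rs³) by computing successive powers:
  (rs³)¹ = rs³, (rs³)² = r²s⁶, (rs³)³ = s², (rs³)⁴ = rs⁵, (rs³)⁵ = r²s, (rs³)⁶ = s⁴, (rs³)⁷ = r, (rs³)⁸ = r²s³, (rs³)⁹ = s⁶, (rs³)¹⁰ = rs², (rs³)¹¹ = r²s⁵, (rs³)¹² = s, (rs³)¹³ = rs⁴, (rs³)¹⁴ = r², (rs³)¹⁵ = s³, (rs³)¹⁶ = rs⁶, (rs³)¹⁷ = r²s², (rs³)¹⁸ = s⁵, (rs³)¹⁹ = rs, (rs³)²⁰ = r²s⁴, (rs³)²¹ = e.
So |⟨rs³⟩| = ord(rs³) = 21. With |G| = 21, by Lagrange [G : ⟨rs³⟩] = 21/21 = 1.

Answer: 1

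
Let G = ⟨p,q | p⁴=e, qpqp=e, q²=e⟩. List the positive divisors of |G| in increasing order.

|G| = 8 = 2³. By Lagrange's theorem the order of any subgroup divides 8; the divisors of 8 are 1, 2, 4, 8.

Answer: 1, 2, 4, 8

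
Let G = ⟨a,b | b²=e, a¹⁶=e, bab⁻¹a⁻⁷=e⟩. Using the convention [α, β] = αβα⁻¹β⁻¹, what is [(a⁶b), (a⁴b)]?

[(a⁶b), (a⁴b)] = (a⁶b)·(a⁴b)·(a⁶b)⁻¹·(a⁴b)⁻¹.
  (a⁶b) · (a⁴b) = a²
  (a²) · (a⁶b) = a⁸b
  (a⁸b) · (a⁴b) = a⁴

Answer: a⁴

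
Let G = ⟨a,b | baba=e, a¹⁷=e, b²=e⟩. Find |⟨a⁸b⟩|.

|⟨a⁸b⟩| equals the order of a⁸b. Compute successive powers until reaching e:
  (a⁸b)¹ = a⁸b, (a⁸b)² = e.
The smallest positive k with (a⁸b)ᵏ = e is 2, so |⟨a⁸b⟩| = 2.

Answer: 2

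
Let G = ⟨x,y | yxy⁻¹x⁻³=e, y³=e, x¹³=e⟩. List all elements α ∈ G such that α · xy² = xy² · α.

⟨xy²⟩ ⊆ C_G(xy²) since powers of xy² commute with xy²; so |C_G(xy²)| ≥ |⟨xy²⟩| = 3.
By orbit–stabilizer, |C_G(xy²)| = |G| / |conj. class of xy²| = 39 / 13 = 3.
The 3 elements commuting with xy² are {e, xy², x¹⁰y}.

Answer: {e, xy², x¹⁰y}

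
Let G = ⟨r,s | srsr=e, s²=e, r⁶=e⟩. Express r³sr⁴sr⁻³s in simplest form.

Multiply left to right, reducing at each step:
  (r³) · s = r³s
  (r³s) · r⁴ = r⁵s
  (r⁵s) · s = r⁵
  (r⁵) · r⁻³ = r²
  (r²) · s = r²s

Answer: r²s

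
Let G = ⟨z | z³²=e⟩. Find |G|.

G is generated by a single element, so G is cyclic. The relator gives z³² = e and no smaller power is forced to be e, so the 32 powers {e, z, z², z³, z⁴, z⁵, z⁶, z⁷, z⁸, z⁹, z²², z²³, z²¹, z²⁰, z²⁴, z²⁵, z²⁶, z²⁷, z²⁸, z²⁹, z³¹, z³⁰, z¹², z¹³, z¹¹, z¹⁰, z¹⁴, z¹⁵, z¹⁶, z¹⁷, z¹⁸, z¹⁹} are distinct. Hence |G| = 32.

Answer: 32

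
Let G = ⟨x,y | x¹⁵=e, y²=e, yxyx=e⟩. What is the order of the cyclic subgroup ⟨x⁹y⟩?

|⟨x⁹y⟩| equals the order of x⁹y. Compute successive powers until reaching e:
  (x⁹y)¹ = x⁹y, (x⁹y)² = e.
The smallest positive k with (x⁹y)ᵏ = e is 2, so |⟨x⁹y⟩| = 2.

Answer: 2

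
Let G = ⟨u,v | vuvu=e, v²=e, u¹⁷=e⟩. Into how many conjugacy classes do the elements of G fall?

The conjugacy classes (representative and size) are:
  [e] (size 1), [u¹⁶] (size 2), [u²] (size 2), [u³] (size 2), [u¹³] (size 2), [u¹²] (size 2), [u⁶] (size 2), [u¹⁰] (size 2), [u⁹] (size 2), [u⁷v] (size 17).
Class equation: 1 + 2 + 2 + 2 + 2 + 2 + 2 + 2 + 2 + 17 = 34 = |G|. So G has 10 conjugacy classes.

Answer: 10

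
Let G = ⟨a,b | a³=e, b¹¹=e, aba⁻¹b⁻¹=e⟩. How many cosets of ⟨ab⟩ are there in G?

First find ord(ab) by computing successive powers:
  (ab)¹ = ab, (ab)² = a²b², (ab)³ = b³, (ab)⁴ = ab⁴, (ab)⁵ = a²b⁵, (ab)⁶ = b⁶, (ab)⁷ = ab⁷, (ab)⁸ = a²b⁸, (ab)⁹ = b⁹, (ab)¹⁰ = ab¹⁰, (ab)¹¹ = a², (ab)¹² = b, (ab)¹³ = ab², (ab)¹⁴ = a²b³, (ab)¹⁵ = b⁴, (ab)¹⁶ = ab⁵, (ab)¹⁷ = a²b⁶, (ab)¹⁸ = b⁷, (ab)¹⁹ = ab⁸, (ab)²⁰ = a²b⁹, (ab)²¹ = b¹⁰, (ab)²² = a, (ab)²³ = a²b, (ab)²⁴ = b², (ab)²⁵ = ab³, (ab)²⁶ = a²b⁴, (ab)²⁷ = b⁵, (ab)²⁸ = ab⁶, (ab)²⁹ = a²b⁷, (ab)³⁰ = b⁸, (ab)³¹ = ab⁹, (ab)³² = a²b¹⁰, (ab)³³ = e.
So |⟨ab⟩| = ord(ab) = 33. With |G| = 33, by Lagrange [G : ⟨ab⟩] = 33/33 = 1.

Answer: 1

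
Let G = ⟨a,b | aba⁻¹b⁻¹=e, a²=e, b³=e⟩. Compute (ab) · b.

Compute (ab) · b by multiplying left to right and reducing via the relations at each step:
  (ab) · b = ab²

Answer: ab²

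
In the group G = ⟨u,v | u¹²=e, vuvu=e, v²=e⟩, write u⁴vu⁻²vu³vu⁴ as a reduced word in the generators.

Multiply left to right, reducing at each step:
  (u⁴) · v = u⁴v
  (u⁴v) · u⁻² = u⁶v
  (u⁶v) · v = u⁶
  (u⁶) · u³ = u⁹
  (u⁹) · v = u⁹v
  (u⁹v) · u⁴ = u⁵v

Answer: u⁵v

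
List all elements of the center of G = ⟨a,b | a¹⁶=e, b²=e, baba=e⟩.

An element z ∈ Z(G) iff z commutes with every generator.
For example a⁸ is central: (a⁸)·a = a⁹ = a·(a⁸); (a⁸)·b = a⁸b = b·(a⁸).
Whereas a ∉ Z(G) since a·b = ab ≠ a¹⁵b = b·a.
Checking each of the 32 elements this way gives Z(G) = {e, a⁸}, of order 2.

Answer: {e, a⁸}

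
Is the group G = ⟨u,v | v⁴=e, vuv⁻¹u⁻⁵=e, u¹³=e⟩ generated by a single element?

Every cyclic group is abelian. But u·v = uv while v·u = u⁵v, so u·v ≠ v·u and G is not abelian. Hence G is not cyclic.

Answer: No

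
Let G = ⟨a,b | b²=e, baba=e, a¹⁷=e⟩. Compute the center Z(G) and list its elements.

An element z ∈ Z(G) iff z commutes with every generator.
For example e is central: e·a = a = a·e; e·b = b = b·e.
Whereas a ∉ Z(G) since a·b = ab ≠ a¹⁶b = b·a.
Checking each of the 34 elements this way gives Z(G) = {e}, of order 1.

Answer: {e}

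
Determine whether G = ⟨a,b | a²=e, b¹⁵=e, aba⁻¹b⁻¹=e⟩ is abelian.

Each pair of generators commutes: a·b = ab = b·a. Since the generators pairwise commute, every element of G commutes with every other, so G is abelian.

Answer: Yes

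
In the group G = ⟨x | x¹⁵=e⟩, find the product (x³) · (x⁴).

Compute (x³) · (x⁴) by multiplying left to right and reducing via the relations at each step:
  (x³) · x⁴ = x⁷

Answer: x⁷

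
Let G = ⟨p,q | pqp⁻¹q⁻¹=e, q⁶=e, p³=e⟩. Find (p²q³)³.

Compute successive powers of (p²q³), reducing at each step:
  (p²q³)²: (p²q³) · p² = pq³;   (pq³) · q³ = p
  (p²q³)³: p · p² = e;   e · q³ = q³

Answer: q³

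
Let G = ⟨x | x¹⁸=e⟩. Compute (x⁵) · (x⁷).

Compute (x⁵) · (x⁷) by multiplying left to right and reducing via the relations at each step:
  (x⁵) · x⁷ = x¹²

Answer: x¹²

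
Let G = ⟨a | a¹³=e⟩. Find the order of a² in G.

Compute successive powers until reaching e:
  (a²)¹ = a², (a²)² = a⁴, (a²)³ = a⁶, (a²)⁴ = a⁸, (a²)⁵ = a¹⁰, (a²)⁶ = a¹², (a²)⁷ = a, (a²)⁸ = a³, (a²)⁹ = a⁵, (a²)¹⁰ = a⁷, (a²)¹¹ = a⁹, (a²)¹² = a¹¹, (a²)¹³ = e.
The smallest positive k with (a²)ᵏ = e is 13.

Answer: 13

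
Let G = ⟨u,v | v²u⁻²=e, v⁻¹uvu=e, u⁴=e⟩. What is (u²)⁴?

Compute successive powers of (u²), reducing at each step:
  (u²)²: (u²) · u² = e
  (u²)³: e · u² = u²
  (u²)⁴: (u²) · u² = e

Answer: e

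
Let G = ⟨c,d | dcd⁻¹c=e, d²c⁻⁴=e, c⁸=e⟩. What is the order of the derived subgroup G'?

G' = [G, G] is generated by all commutators. The generator-pair commutators are: [c, d] = c².
The subgroup they normally generate is {e, c², c⁴, c⁶}, of order 4.
Check: |G/G'| = 16/4 = 4 is the order of the abelianisation.

Answer: 4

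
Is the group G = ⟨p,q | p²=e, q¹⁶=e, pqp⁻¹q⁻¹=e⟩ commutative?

Each pair of generators commutes: p·q = pq = q·p. Since the generators pairwise commute, every element of G commutes with every other, so G is abelian.

Answer: Yes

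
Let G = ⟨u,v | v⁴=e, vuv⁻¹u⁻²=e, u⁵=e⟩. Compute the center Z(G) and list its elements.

An element z ∈ Z(G) iff z commutes with every generator.
For example e is central: e·u = u = u·e; e·v = v = v·e.
Whereas u ∉ Z(G) since u·v = uv ≠ u²v = v·u.
Checking each of the 20 elements this way gives Z(G) = {e}, of order 1.

Answer: {e}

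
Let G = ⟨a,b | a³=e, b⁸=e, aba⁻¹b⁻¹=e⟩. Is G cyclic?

|G| = 24. The element ab has order 24 (its powers give 24 distinct elements), so ⟨ab⟩ = G and G is cyclic.

Answer: Yes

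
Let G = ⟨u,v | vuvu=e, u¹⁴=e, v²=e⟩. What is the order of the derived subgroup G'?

G' = [G, G] is generated by all commutators. The generator-pair commutators are: [u, v] = u².
The subgroup they normally generate is {e, u², u⁴, u⁶, u⁸, u¹⁰, u¹²}, of order 7.
Check: |G/G'| = 28/7 = 4 is the order of the abelianisation.

Answer: 7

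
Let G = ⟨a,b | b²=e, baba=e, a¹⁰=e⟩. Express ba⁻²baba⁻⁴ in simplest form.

Multiply left to right, reducing at each step:
  b · a⁻² = a²b
  (a²b) · b = a²
  (a²) · a = a³
  (a³) · b = a³b
  (a³b) · a⁻⁴ = a⁷b

Answer: a⁷b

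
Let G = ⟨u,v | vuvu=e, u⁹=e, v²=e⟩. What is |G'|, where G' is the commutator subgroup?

G' = [G, G] is generated by all commutators. The generator-pair commutators are: [u, v] = u².
The subgroup they normally generate is {e, u, u², u³, u⁴, u⁵, u⁶, u⁷, u⁸}, of order 9.
Check: |G/G'| = 18/9 = 2 is the order of the abelianisation.

Answer: 9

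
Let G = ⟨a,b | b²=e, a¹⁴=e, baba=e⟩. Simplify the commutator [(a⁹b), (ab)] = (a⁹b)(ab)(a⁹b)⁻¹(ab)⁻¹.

[(a⁹b), (ab)] = (a⁹b)·(ab)·(a⁹b)⁻¹·(ab)⁻¹.
  (a⁹b) · (ab) = a⁸
  (a⁸) · (a⁹b) = a³b
  (a³b) · (ab) = a²

Answer: a²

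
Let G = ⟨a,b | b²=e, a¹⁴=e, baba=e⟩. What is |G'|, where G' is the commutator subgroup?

G' = [G, G] is generated by all commutators. The generator-pair commutators are: [a, b] = a².
The subgroup they normally generate is {e, a², a⁴, a⁶, a⁸, a¹⁰, a¹²}, of order 7.
Check: |G/G'| = 28/7 = 4 is the order of the abelianisation.

Answer: 7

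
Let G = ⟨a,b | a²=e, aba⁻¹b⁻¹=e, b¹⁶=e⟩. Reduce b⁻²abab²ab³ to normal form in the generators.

Multiply left to right, reducing at each step:
  (b¹⁴) · a = ab¹⁴
  (ab¹⁴) · b = ab¹⁵
  (ab¹⁵) · a = b¹⁵
  (b¹⁵) · b² = b
  b · a = ab
  (ab) · b³ = ab⁴

Answer: ab⁴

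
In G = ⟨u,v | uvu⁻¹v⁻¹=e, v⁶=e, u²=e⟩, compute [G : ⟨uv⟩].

First find ord(uv) by computing successive powers:
  (uv)¹ = uv, (uv)² = v², (uv)³ = uv³, (uv)⁴ = v⁴, (uv)⁵ = uv⁵, (uv)⁶ = e.
So |⟨uv⟩| = ord(uv) = 6. With |G| = 12, by Lagrange [G : ⟨uv⟩] = 12/6 = 2.

Answer: 2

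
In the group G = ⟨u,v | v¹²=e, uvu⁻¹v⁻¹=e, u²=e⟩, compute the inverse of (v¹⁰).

The order of (v¹⁰) is 6 (smallest k with (v¹⁰)ᵏ = e), so (v¹⁰)⁻¹ = (v¹⁰)⁵ = v².
Check: (v¹⁰) · (v²) → (v¹⁰) · v² = e, giving e as required.

Answer: v²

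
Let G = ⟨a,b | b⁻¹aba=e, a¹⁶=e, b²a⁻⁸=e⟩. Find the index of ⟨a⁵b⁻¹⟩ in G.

First find ord(a⁵b⁻¹) by computing successive powers:
  (a⁵b⁻¹)¹ = a⁵b⁻¹, (a⁵b⁻¹)² = a⁸, (a⁵b⁻¹)³ = a⁵b, (a⁵b⁻¹)⁴ = e.
So |⟨a⁵b⁻¹⟩| = ord(a⁵b⁻¹) = 4. With |G| = 32, by Lagrange [G : ⟨a⁵b⁻¹⟩] = 32/4 = 8.

Answer: 8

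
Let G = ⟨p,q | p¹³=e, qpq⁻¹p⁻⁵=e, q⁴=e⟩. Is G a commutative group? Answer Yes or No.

p·q = pq but q·p = p⁵q, so p·q ≠ q·p and G is not abelian.

Answer: No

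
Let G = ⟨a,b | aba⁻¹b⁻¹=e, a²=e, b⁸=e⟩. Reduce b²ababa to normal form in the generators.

Multiply left to right, reducing at each step:
  (b²) · a = ab²
  (ab²) · b = ab³
  (ab³) · a = b³
  (b³) · b = b⁴
  (b⁴) · a = ab⁴

Answer: ab⁴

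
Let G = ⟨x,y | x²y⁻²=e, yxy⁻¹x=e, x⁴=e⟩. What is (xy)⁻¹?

The order of (xy) is 4 (smallest k with (xy)ᵏ = e), so (xy)⁻¹ = (xy)³ = xy⁻¹.
Check: (xy) · (xy⁻¹) → (xy) · x = y;   y · y⁻¹ = e, giving e as required.

Answer: xy⁻¹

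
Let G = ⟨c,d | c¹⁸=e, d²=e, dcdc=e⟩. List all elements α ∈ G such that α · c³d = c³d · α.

⟨c³d⟩ ⊆ C_G(c³d) since powers of c³d commute with c³d; so |C_G(c³d)| ≥ |⟨c³d⟩| = 2.
By orbit–stabilizer, |C_G(c³d)| = |G| / |conj. class of c³d| = 36 / 9 = 4.
The 4 elements commuting with c³d are {e, c⁹, c³d, c¹²d}.

Answer: {e, c⁹, c³d, c¹²d}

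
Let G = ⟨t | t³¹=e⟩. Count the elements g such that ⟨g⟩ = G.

G is cyclic of order 31. An element generates G iff its order is 31, and a cyclic group of order 31 has exactly φ(31) = 30 such elements.

Answer: 30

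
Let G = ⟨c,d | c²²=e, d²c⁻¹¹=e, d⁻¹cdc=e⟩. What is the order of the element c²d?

Compute successive powers until reaching e:
  (c²d)¹ = c²d, (c²d)² = c¹¹, (c²d)³ = c²d⁻¹, (c²d)⁴ = e.
The smallest positive k with (c²d)ᵏ = e is 4.

Answer: 4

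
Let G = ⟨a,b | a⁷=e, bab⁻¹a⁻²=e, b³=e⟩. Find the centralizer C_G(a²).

⟨a²⟩ ⊆ C_G(a²) since powers of a² commute with a²; so |C_G(a²)| ≥ |⟨a²⟩| = 7.
By orbit–stabilizer, |C_G(a²)| = |G| / |conj. class of a²| = 21 / 3 = 7.
The 7 elements commuting with a² are {e, a, a², a³, a⁴, a⁵, a⁶}.

Answer: {e, a, a², a³, a⁴, a⁵, a⁶}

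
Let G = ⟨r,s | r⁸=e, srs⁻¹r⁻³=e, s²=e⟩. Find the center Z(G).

An element z ∈ Z(G) iff z commutes with every generator.
For example r⁴ is central: (r⁴)·r = r⁵ = r·(r⁴); (r⁴)·s = r⁴s = s·(r⁴).
Whereas r ∉ Z(G) since r·s = rs ≠ r³s = s·r.
Checking each of the 16 elements this way gives Z(G) = {e, r⁴}, of order 2.

Answer: {e, r⁴}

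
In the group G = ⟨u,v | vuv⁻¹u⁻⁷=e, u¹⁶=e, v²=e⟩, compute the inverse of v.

The order of v is 2 (smallest k with vᵏ = e), so v⁻¹ = v¹ = v.
Check: v · v → v · v = e, giving e as required.

Answer: v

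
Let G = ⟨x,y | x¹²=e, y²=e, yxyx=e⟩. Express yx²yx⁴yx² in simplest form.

Multiply left to right, reducing at each step:
  y · x² = x¹⁰y
  (x¹⁰y) · y = x¹⁰
  (x¹⁰) · x⁴ = x²
  (x²) · y = x²y
  (x²y) · x² = y

Answer: y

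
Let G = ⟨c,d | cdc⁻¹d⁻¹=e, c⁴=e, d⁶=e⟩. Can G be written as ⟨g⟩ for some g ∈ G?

|G| = 24, but the maximum element order in G is 12 < 24. No single element generates all of G, so G is not cyclic.

Answer: No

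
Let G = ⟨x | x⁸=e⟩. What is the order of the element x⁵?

Compute successive powers until reaching e:
  (x⁵)¹ = x⁵, (x⁵)² = x², (x⁵)³ = x⁷, (x⁵)⁴ = x⁴, (x⁵)⁵ = x, (x⁵)⁶ = x⁶, (x⁵)⁷ = x³, (x⁵)⁸ = e.
The smallest positive k with (x⁵)ᵏ = e is 8.

Answer: 8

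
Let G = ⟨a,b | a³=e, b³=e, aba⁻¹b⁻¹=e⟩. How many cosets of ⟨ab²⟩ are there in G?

First find ord(ab²) by computing successive powers:
  (ab²)¹ = ab², (ab²)² = a²b, (ab²)³ = e.
So |⟨ab²⟩| = ord(ab²) = 3. With |G| = 9, by Lagrange [G : ⟨ab²⟩] = 9/3 = 3.

Answer: 3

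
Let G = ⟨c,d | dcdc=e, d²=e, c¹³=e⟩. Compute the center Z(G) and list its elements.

An element z ∈ Z(G) iff z commutes with every generator.
For example e is central: e·c = c = c·e; e·d = d = d·e.
Whereas c ∉ Z(G) since c·d = cd ≠ c¹²d = d·c.
Checking each of the 26 elements this way gives Z(G) = {e}, of order 1.

Answer: {e}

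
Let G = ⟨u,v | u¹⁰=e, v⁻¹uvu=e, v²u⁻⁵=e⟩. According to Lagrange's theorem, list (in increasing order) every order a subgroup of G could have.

|G| = 20 = 2² · 5. By Lagrange's theorem the order of any subgroup divides 20; the divisors of 20 are 1, 2, 4, 5, 10, 20.

Answer: 1, 2, 4, 5, 10, 20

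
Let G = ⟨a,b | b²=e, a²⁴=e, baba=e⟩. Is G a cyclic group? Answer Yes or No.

Every cyclic group is abelian. But a·b = ab while b·a = a²³b, so a·b ≠ b·a and G is not abelian. Hence G is not cyclic.

Answer: No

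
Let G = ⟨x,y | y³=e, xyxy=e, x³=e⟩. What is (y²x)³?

Compute successive powers of (y²x), reducing at each step:
  (y²x)²: (y²x) · y² = xy²x;   (xy²x) · x = x²y
  (y²x)³: (x²y) · y² = x²;   (x²) · x = e

Answer: e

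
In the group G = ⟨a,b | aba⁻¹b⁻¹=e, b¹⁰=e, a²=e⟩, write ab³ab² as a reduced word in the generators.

Multiply left to right, reducing at each step:
  a · b³ = ab³
  (ab³) · a = b³
  (b³) · b² = b⁵

Answer: b⁵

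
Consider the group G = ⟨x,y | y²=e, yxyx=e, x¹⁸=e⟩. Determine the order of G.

Enumerate words in the generators, reducing via the relations: the distinct elements are
  {e, x, y, xy, x², x³, x⁴, x⁵, x⁶, x⁷, x⁸, x⁹, x²y, x³y, x¹², x¹³, x¹¹, x¹⁰, x¹⁴, x¹⁵, x¹⁶, x¹⁷, x⁴y, x⁵y, x⁶y, x⁷y, x⁸y, x⁹y, x¹²y, x¹³y, x¹¹y, x¹⁰y, x¹⁴y, x¹⁵y, x¹⁶y, x¹⁷y}.
No further products give new elements, so |G| = 36.

Answer: 36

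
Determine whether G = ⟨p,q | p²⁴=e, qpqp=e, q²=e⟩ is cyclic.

Every cyclic group is abelian. But p·q = pq while q·p = p²³q, so p·q ≠ q·p and G is not abelian. Hence G is not cyclic.

Answer: No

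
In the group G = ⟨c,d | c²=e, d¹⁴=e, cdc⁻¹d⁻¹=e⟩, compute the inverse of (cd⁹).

The order of (cd⁹) is 14 (smallest k with (cd⁹)ᵏ = e), so (cd⁹)⁻¹ = (cd⁹)¹³ = cd⁵.
Check: (cd⁹) · (cd⁵) → (cd⁹) · c = d⁹;   (d⁹) · d⁵ = e, giving e as required.

Answer: cd⁵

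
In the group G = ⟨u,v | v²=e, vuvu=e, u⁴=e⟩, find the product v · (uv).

Compute v · (uv) by multiplying left to right and reducing via the relations at each step:
  v · u = u³v
  (u³v) · v = u³

Answer: u³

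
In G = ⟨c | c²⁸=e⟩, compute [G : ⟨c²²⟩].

First find ord(c²²) by computing successive powers:
  (c²²)¹ = c²², (c²²)² = c¹⁶, (c²²)³ = c¹⁰, (c²²)⁴ = c⁴, (c²²)⁵ = c²⁶, (c²²)⁶ = c²⁰, (c²²)⁷ = c¹⁴, (c²²)⁸ = c⁸, (c²²)⁹ = c², (c²²)¹⁰ = c²⁴, (c²²)¹¹ = c¹⁸, (c²²)¹² = c¹², (c²²)¹³ = c⁶, (c²²)¹⁴ = e.
So |⟨c²²⟩| = ord(c²²) = 14. With |G| = 28, by Lagrange [G : ⟨c²²⟩] = 28/14 = 2.

Answer: 2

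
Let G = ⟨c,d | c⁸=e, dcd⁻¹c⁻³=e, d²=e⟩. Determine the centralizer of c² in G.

⟨c²⟩ ⊆ C_G(c²) since powers of c² commute with c²; so |C_G(c²)| ≥ |⟨c²⟩| = 4.
By orbit–stabilizer, |C_G(c²)| = |G| / |conj. class of c²| = 16 / 2 = 8.
The 8 elements commuting with c² are {e, c, c², c³, c⁴, c⁵, c⁶, c⁷}.

Answer: {e, c, c², c³, c⁴, c⁵, c⁶, c⁷}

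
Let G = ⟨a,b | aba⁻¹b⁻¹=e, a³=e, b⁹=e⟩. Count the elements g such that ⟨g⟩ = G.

⟨g⟩ = G would require ord(g) = |G| = 27, but the maximum element order in G is 9 < 27. So G is not cyclic and no single element generates it: the count is 0.

Answer: 0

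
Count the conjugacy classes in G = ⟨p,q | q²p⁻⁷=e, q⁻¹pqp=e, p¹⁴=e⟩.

The conjugacy classes (representative and size) are:
  [e] (size 1), [p¹³] (size 2), [p¹²] (size 2), [p¹¹] (size 2), [p⁴] (size 2), [p⁵] (size 2), [p⁸] (size 2), [p⁷] (size 1), [p⁵q⁻¹] (size 7), [p⁵q] (size 7).
Class equation: 1 + 2 + 2 + 2 + 2 + 2 + 2 + 1 + 7 + 7 = 28 = |G|. So G has 10 conjugacy classes.

Answer: 10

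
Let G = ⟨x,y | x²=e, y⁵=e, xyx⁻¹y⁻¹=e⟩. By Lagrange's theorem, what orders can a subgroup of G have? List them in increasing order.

|G| = 10 = 2 · 5. By Lagrange's theorem the order of any subgroup divides 10; the divisors of 10 are 1, 2, 5, 10.

Answer: 1, 2, 5, 10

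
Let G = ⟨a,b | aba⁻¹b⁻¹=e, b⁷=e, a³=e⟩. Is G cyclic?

|G| = 21. The element ab has order 21 (its powers give 21 distinct elements), so ⟨ab⟩ = G and G is cyclic.

Answer: Yes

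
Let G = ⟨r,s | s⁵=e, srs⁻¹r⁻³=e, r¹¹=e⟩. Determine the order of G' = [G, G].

G' = [G, G] is generated by all commutators. The generator-pair commutators are: [r, s] = r⁹.
The subgroup they normally generate is {e, r, r², r³, r⁴, r⁵, r⁶, r⁷, r⁸, r⁹, r¹⁰}, of order 11.
Check: |G/G'| = 55/11 = 5 is the order of the abelianisation.

Answer: 11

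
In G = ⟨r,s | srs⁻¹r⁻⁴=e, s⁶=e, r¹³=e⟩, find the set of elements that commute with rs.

⟨rs⟩ ⊆ C_G(rs) since powers of rs commute with rs; so |C_G(rs)| ≥ |⟨rs⟩| = 6.
By orbit–stabilizer, |C_G(rs)| = |G| / |conj. class of rs| = 78 / 13 = 6.
The 6 elements commuting with rs are {e, rs, r³s⁵, r⁵s², r⁷s⁴, r⁸s³}.

Answer: {e, rs, r³s⁵, r⁵s², r⁷s⁴, r⁸s³}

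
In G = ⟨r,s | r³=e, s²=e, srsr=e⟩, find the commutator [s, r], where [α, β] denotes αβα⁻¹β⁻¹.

[s, r] = s·r·s⁻¹·r⁻¹.
  s · r = r²s
  (r²s) · s = r²
  (r²) · (r²) = r

Answer: r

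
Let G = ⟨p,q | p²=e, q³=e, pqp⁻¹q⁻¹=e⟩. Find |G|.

Enumerate words in the generators, reducing via the relations: the distinct elements are
  {e, p, q, pq, q², pq²}.
No further products give new elements, so |G| = 6.

Answer: 6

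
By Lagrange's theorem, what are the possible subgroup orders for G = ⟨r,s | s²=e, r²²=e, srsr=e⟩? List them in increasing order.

|G| = 44 = 2² · 11. By Lagrange's theorem the order of any subgroup divides 44; the divisors of 44 are 1, 2, 4, 11, 22, 44.

Answer: 1, 2, 4, 11, 22, 44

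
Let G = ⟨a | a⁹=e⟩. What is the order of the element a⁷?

Compute successive powers until reaching e:
  (a⁷)¹ = a⁷, (a⁷)² = a⁵, (a⁷)³ = a³, (a⁷)⁴ = a, (a⁷)⁵ = a⁸, (a⁷)⁶ = a⁶, (a⁷)⁷ = a⁴, (a⁷)⁸ = a², (a⁷)⁹ = e.
The smallest positive k with (a⁷)ᵏ = e is 9.

Answer: 9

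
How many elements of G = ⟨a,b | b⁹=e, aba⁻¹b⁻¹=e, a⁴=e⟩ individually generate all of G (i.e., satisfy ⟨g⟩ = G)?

G is cyclic of order 36. An element generates G iff its order is 36, and a cyclic group of order 36 has exactly φ(36) = 12 such elements.

Answer: 12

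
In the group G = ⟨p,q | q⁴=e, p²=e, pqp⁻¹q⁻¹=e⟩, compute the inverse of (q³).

The order of (q³) is 4 (smallest k with (q³)ᵏ = e), so (q³)⁻¹ = (q³)³ = q.
Check: (q³) · q → (q³) · q = e, giving e as required.

Answer: q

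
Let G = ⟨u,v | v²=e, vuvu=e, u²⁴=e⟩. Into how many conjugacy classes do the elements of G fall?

The conjugacy classes (representative and size) are:
  [e] (size 1), [u²³] (size 2), [u²] (size 2), [u³] (size 2), [u²⁰] (size 2), [u¹⁹] (size 2), [u⁶] (size 2), [u⁷] (size 2), [u⁸] (size 2), [u⁹] (size 2), [u¹⁴] (size 2), [u¹¹] (size 2), [u¹²] (size 1), [u⁴v] (size 12), [u⁵v] (size 12).
Class equation: 1 + 2 + 2 + 2 + 2 + 2 + 2 + 2 + 2 + 2 + 2 + 2 + 1 + 12 + 12 = 48 = |G|. So G has 15 conjugacy classes.

Answer: 15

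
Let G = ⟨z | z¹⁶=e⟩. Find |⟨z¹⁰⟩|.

|⟨z¹⁰⟩| equals the order of z¹⁰. Compute successive powers until reaching e:
  (z¹⁰)¹ = z¹⁰, (z¹⁰)² = z⁴, (z¹⁰)³ = z¹⁴, (z¹⁰)⁴ = z⁸, (z¹⁰)⁵ = z², (z¹⁰)⁶ = z¹², (z¹⁰)⁷ = z⁶, (z¹⁰)⁸ = e.
The smallest positive k with (z¹⁰)ᵏ = e is 8, so |⟨z¹⁰⟩| = 8.

Answer: 8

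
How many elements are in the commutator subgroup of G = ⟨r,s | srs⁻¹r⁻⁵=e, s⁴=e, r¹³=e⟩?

G' = [G, G] is generated by all commutators. The generator-pair commutators are: [r, s] = r⁹.
The subgroup they normally generate is {e, r, r², r³, r⁴, r⁵, r⁶, r⁷, r⁸, r⁹, r¹⁰, r¹¹, r¹²}, of order 13.
Check: |G/G'| = 52/13 = 4 is the order of the abelianisation.

Answer: 13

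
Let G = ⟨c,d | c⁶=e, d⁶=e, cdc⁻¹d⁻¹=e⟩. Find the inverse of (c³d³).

The order of (c³d³) is 2 (smallest k with (c³d³)ᵏ = e), so (c³d³)⁻¹ = (c³d³)¹ = c³d³.
Check: (c³d³) · (c³d³) → (c³d³) · c³ = d³;   (d³) · d³ = e, giving e as required.

Answer: c³d³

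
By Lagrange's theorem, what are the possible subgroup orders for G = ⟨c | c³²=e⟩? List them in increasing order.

|G| = 32 = 2⁵. By Lagrange's theorem the order of any subgroup divides 32; the divisors of 32 are 1, 2, 4, 8, 16, 32.

Answer: 1, 2, 4, 8, 16, 32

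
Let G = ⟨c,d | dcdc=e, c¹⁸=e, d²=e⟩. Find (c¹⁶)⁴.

Compute successive powers of (c¹⁶), reducing at each step:
  (c¹⁶)²: (c¹⁶) · c¹⁶ = c¹⁴
  (c¹⁶)³: (c¹⁴) · c¹⁶ = c¹²
  (c¹⁶)⁴: (c¹²) · c¹⁶ = c¹⁰

Answer: c¹⁰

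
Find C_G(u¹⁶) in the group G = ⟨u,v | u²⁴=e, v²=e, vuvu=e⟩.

⟨u¹⁶⟩ ⊆ C_G(u¹⁶) since powers of u¹⁶ commute with u¹⁶; so |C_G(u¹⁶)| ≥ |⟨u¹⁶⟩| = 3.
By orbit–stabilizer, |C_G(u¹⁶)| = |G| / |conj. class of u¹⁶| = 48 / 2 = 24.
The 24 elements commuting with u¹⁶ are {e, u, u², u³, u⁴, u⁵, u⁶, u⁷, u⁸, u⁹, u¹⁰, u¹¹, u¹², u¹³, u¹⁴, u¹⁵, u¹⁶, u¹⁷, u¹⁸, u¹⁹, u²⁰, u²¹, u²², u²³}.

Answer: {e, u, u², u³, u⁴, u⁵, u⁶, u⁷, u⁸, u⁹, u¹⁰, u¹¹, u¹², u¹³, u¹⁴, u¹⁵, u¹⁶, u¹⁷, u¹⁸, u¹⁹, u²⁰, u²¹, u²², u²³}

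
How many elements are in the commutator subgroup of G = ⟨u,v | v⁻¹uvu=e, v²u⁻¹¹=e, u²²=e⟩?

G' = [G, G] is generated by all commutators. The generator-pair commutators are: [u, v] = u².
The subgroup they normally generate is {e, u², u⁴, u⁶, u⁸, u¹⁰, u¹², u¹⁴, u¹⁶, u¹⁸, u²⁰}, of order 11.
Check: |G/G'| = 44/11 = 4 is the order of the abelianisation.

Answer: 11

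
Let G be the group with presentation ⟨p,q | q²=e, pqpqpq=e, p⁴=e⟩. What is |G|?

Enumerate words in the generators, reducing via the relations: the distinct elements are
  {e, p, q, pq, p², p³, qp, pqp, p²q, p³q, qp², qp³, pqp², pqp³, p²qp, p³qp, qp²q, pqp²q, p²qp², p²qp³, p³qp², p³qp³, p²qp²q, p³qp²q}.
No further products give new elements, so |G| = 24.

Answer: 24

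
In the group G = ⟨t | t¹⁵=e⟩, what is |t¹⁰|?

Compute successive powers until reaching e:
  (t¹⁰)¹ = t¹⁰, (t¹⁰)² = t⁵, (t¹⁰)³ = e.
The smallest positive k with (t¹⁰)ᵏ = e is 3.

Answer: 3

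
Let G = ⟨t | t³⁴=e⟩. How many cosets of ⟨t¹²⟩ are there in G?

First find ord(t¹²) by computing successive powers:
  (t¹²)¹ = t¹², (t¹²)² = t²⁴, (t¹²)³ = t², (t¹²)⁴ = t¹⁴, (t¹²)⁵ = t²⁶, (t¹²)⁶ = t⁴, (t¹²)⁷ = t¹⁶, (t¹²)⁸ = t²⁸, (t¹²)⁹ = t⁶, (t¹²)¹⁰ = t¹⁸, (t¹²)¹¹ = t³⁰, (t¹²)¹² = t⁸, (t¹²)¹³ = t²⁰, (t¹²)¹⁴ = t³², (t¹²)¹⁵ = t¹⁰, (t¹²)¹⁶ = t²², (t¹²)¹⁷ = e.
So |⟨t¹²⟩| = ord(t¹²) = 17. With |G| = 34, by Lagrange [G : ⟨t¹²⟩] = 34/17 = 2.

Answer: 2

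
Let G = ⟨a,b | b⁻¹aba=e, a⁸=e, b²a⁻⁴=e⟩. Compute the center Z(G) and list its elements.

An element z ∈ Z(G) iff z commutes with every generator.
For example a⁴ is central: (a⁴)·a = a⁵ = a·(a⁴); (a⁴)·b = b⁻¹ = b·(a⁴).
Whereas a ∉ Z(G) since a·b = ab ≠ a³b⁻¹ = b·a.
Checking each of the 16 elements this way gives Z(G) = {e, a⁴}, of order 2.

Answer: {e, a⁴}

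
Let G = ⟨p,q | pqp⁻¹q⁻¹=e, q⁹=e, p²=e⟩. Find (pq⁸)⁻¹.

The order of (pq⁸) is 18 (smallest k with (pq⁸)ᵏ = e), so (pq⁸)⁻¹ = (pq⁸)¹⁷ = pq.
Check: (pq⁸) · (pq) → (pq⁸) · p = q⁸;   (q⁸) · q = e, giving e as required.

Answer: pq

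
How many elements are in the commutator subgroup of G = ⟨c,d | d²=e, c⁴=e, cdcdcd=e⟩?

G' = [G, G] is generated by all commutators. The generator-pair commutators are: [c, d] = c²dc.
The subgroup they normally generate is {e, c², cd, dc³, c²dc, c³d, c²dc³, dc, cdc², dc²d, c²dc²d, c³dc²}, of order 12.
Check: |G/G'| = 24/12 = 2 is the order of the abelianisation.

Answer: 12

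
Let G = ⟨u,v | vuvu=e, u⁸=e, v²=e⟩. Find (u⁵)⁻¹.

The order of (u⁵) is 8 (smallest k with (u⁵)ᵏ = e), so (u⁵)⁻¹ = (u⁵)⁷ = u³.
Check: (u⁵) · (u³) → (u⁵) · u³ = e, giving e as required.

Answer: u³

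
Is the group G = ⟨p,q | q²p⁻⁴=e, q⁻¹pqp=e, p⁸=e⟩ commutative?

p·q = pq but q·p = p³q⁻¹, so p·q ≠ q·p and G is not abelian.

Answer: No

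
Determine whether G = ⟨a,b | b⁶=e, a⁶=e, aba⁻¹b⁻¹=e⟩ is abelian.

Each pair of generators commutes: a·b = ab = b·a. Since the generators pairwise commute, every element of G commutes with every other, so G is abelian.

Answer: Yes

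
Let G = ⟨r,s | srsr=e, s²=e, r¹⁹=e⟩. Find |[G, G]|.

G' = [G, G] is generated by all commutators. The generator-pair commutators are: [r, s] = r².
The subgroup they normally generate is {e, r, r², r³, r⁴, r⁵, r⁶, r⁷, r⁸, r⁹, r¹⁰, r¹¹, r¹², r¹³, r¹⁴, r¹⁵, r¹⁶, r¹⁷, r¹⁸}, of order 19.
Check: |G/G'| = 38/19 = 2 is the order of the abelianisation.

Answer: 19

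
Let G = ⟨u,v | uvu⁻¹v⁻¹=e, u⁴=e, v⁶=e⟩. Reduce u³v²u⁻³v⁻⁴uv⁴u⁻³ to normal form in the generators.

Multiply left to right, reducing at each step:
  (u³) · v² = u³v²
  (u³v²) · u⁻³ = v²
  (v²) · v⁻⁴ = v⁴
  (v⁴) · u = uv⁴
  (uv⁴) · v⁴ = uv²
  (uv²) · u⁻³ = u²v²

Answer: u²v²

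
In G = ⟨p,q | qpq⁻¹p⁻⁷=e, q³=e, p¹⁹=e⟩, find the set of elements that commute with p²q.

⟨p²q⟩ ⊆ C_G(p²q) since powers of p²q commute with p²q; so |C_G(p²q)| ≥ |⟨p²q⟩| = 3.
By orbit–stabilizer, |C_G(p²q)| = |G| / |conj. class of p²q| = 57 / 19 = 3.
The 3 elements commuting with p²q are {e, p²q, p¹⁶q²}.

Answer: {e, p²q, p¹⁶q²}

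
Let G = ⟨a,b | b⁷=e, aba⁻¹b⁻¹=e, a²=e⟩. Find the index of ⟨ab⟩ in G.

First find ord(ab) by computing successive powers:
  (ab)¹ = ab, (ab)² = b², (ab)³ = ab³, (ab)⁴ = b⁴, (ab)⁵ = ab⁵, (ab)⁶ = b⁶, (ab)⁷ = a, (ab)⁸ = b, (ab)⁹ = ab², (ab)¹⁰ = b³, (ab)¹¹ = ab⁴, (ab)¹² = b⁵, (ab)¹³ = ab⁶, (ab)¹⁴ = e.
So |⟨ab⟩| = ord(ab) = 14. With |G| = 14, by Lagrange [G : ⟨ab⟩] = 14/14 = 1.

Answer: 1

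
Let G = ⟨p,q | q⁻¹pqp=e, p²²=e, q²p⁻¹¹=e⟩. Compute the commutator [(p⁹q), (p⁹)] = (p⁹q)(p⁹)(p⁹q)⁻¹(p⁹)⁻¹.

[(p⁹q), (p⁹)] = (p⁹q)·(p⁹)·(p⁹q)⁻¹·(p⁹)⁻¹.
  (p⁹q) · (p⁹) = q
  q · (p⁹q⁻¹) = p¹³
  (p¹³) · (p¹³) = p⁴

Answer: p⁴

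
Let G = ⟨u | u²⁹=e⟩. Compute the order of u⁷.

Compute successive powers until reaching e:
  (u⁷)¹ = u⁷, (u⁷)² = u¹⁴, (u⁷)³ = u²¹, (u⁷)⁴ = u²⁸, (u⁷)⁵ = u⁶, (u⁷)⁶ = u¹³, (u⁷)⁷ = u²⁰, (u⁷)⁸ = u²⁷, (u⁷)⁹ = u⁵, (u⁷)¹⁰ = u¹², (u⁷)¹¹ = u¹⁹, (u⁷)¹² = u²⁶, (u⁷)¹³ = u⁴, (u⁷)¹⁴ = u¹¹, (u⁷)¹⁵ = u¹⁸, (u⁷)¹⁶ = u²⁵, (u⁷)¹⁷ = u³, (u⁷)¹⁸ = u¹⁰, (u⁷)¹⁹ = u¹⁷, (u⁷)²⁰ = u²⁴, (u⁷)²¹ = u², (u⁷)²² = u⁹, (u⁷)²³ = u¹⁶, (u⁷)²⁴ = u²³, (u⁷)²⁵ = u, (u⁷)²⁶ = u⁸, (u⁷)²⁷ = u¹⁵, (u⁷)²⁸ = u²², (u⁷)²⁹ = e.
The smallest positive k with (u⁷)ᵏ = e is 29.

Answer: 29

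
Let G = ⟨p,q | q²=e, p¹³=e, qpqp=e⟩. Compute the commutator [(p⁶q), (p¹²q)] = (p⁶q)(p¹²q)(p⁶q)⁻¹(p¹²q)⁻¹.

[(p⁶q), (p¹²q)] = (p⁶q)·(p¹²q)·(p⁶q)⁻¹·(p¹²q)⁻¹.
  (p⁶q) · (p¹²q) = p⁷
  (p⁷) · (p⁶q) = q
  q · (p¹²q) = p

Answer: p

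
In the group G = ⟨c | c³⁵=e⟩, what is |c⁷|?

Compute successive powers until reaching e:
  (c⁷)¹ = c⁷, (c⁷)² = c¹⁴, (c⁷)³ = c²¹, (c⁷)⁴ = c²⁸, (c⁷)⁵ = e.
The smallest positive k with (c⁷)ᵏ = e is 5.

Answer: 5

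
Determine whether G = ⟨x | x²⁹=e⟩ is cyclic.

|G| = 29. The element x has order 29 (its powers give 29 distinct elements), so ⟨x⟩ = G and G is cyclic.

Answer: Yes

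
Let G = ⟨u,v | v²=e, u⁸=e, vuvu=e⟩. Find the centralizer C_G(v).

⟨v⟩ ⊆ C_G(v) since powers of v commute with v; so |C_G(v)| ≥ |⟨v⟩| = 2.
By orbit–stabilizer, |C_G(v)| = |G| / |conj. class of v| = 16 / 4 = 4.
The 4 elements commuting with v are {e, u⁴, v, u⁴v}.

Answer: {e, u⁴, v, u⁴v}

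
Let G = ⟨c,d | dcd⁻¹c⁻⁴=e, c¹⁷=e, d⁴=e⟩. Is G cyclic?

Every cyclic group is abelian. But c·d = cd while d·c = c⁴d, so c·d ≠ d·c and G is not abelian. Hence G is not cyclic.

Answer: No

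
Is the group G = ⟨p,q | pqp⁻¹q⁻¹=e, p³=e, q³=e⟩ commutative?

Each pair of generators commutes: p·q = pq = q·p. Since the generators pairwise commute, every element of G commutes with every other, so G is abelian.

Answer: Yes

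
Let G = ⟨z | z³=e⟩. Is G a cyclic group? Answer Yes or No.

|G| = 3. The element z has order 3 (its powers give 3 distinct elements), so ⟨z⟩ = G and G is cyclic.

Answer: Yes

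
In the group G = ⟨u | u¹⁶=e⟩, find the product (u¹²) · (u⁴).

Compute (u¹²) · (u⁴) by multiplying left to right and reducing via the relations at each step:
  (u¹²) · u⁴ = e

Answer: e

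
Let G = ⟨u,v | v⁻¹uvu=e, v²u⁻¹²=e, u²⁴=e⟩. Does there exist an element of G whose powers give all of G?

Every cyclic group is abelian. But u·v = uv while v·u = u¹¹v⁻¹, so u·v ≠ v·u and G is not abelian. Hence G is not cyclic.

Answer: No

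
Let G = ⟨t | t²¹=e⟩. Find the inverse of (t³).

The order of (t³) is 7 (smallest k with (t³)ᵏ = e), so (t³)⁻¹ = (t³)⁶ = t¹⁸.
Check: (t³) · (t¹⁸) → (t³) · t¹⁸ = e, giving e as required.

Answer: t¹⁸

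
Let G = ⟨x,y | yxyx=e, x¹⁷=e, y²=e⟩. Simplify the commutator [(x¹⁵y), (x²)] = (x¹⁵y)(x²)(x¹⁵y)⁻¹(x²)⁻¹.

[(x¹⁵y), (x²)] = (x¹⁵y)·(x²)·(x¹⁵y)⁻¹·(x²)⁻¹.
  (x¹⁵y) · (x²) = x¹³y
  (x¹³y) · (x¹⁵y) = x¹⁵
  (x¹⁵) · (x¹⁵) = x¹³

Answer: x¹³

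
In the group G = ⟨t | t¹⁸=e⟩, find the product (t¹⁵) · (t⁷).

Compute (t¹⁵) · (t⁷) by multiplying left to right and reducing via the relations at each step:
  (t¹⁵) · t⁷ = t⁴

Answer: t⁴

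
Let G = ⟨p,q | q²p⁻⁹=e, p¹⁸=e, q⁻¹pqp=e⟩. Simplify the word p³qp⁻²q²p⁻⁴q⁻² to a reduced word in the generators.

Multiply left to right, reducing at each step:
  (p³) · q = p³q
  (p³q) · p⁻² = p⁵q
  (p⁵q) · q² = p⁵q⁻¹
  (p⁵q⁻¹) · p⁻⁴ = q
  q · q⁻² = q⁻¹

Answer: q⁻¹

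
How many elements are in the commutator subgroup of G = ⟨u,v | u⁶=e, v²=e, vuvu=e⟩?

G' = [G, G] is generated by all commutators. The generator-pair commutators are: [u, v] = u².
The subgroup they normally generate is {e, u², u⁴}, of order 3.
Check: |G/G'| = 12/3 = 4 is the order of the abelianisation.

Answer: 3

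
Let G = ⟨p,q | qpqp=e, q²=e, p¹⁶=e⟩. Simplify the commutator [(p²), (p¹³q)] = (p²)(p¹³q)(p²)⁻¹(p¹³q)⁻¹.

[(p²), (p¹³q)] = (p²)·(p¹³q)·(p²)⁻¹·(p¹³q)⁻¹.
  (p²) · (p¹³q) = p¹⁵q
  (p¹⁵q) · (p¹⁴) = pq
  (pq) · (p¹³q) = p⁴

Answer: p⁴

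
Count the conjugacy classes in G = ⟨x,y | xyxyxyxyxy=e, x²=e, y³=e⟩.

The conjugacy classes (representative and size) are:
  [e] (size 1), [xyxy²xyxy²x] (size 15), [yxyxy²x] (size 20), [xy²xy²x] (size 12), [y²xyxy²] (size 12).
Class equation: 1 + 15 + 20 + 12 + 12 = 60 = |G|. So G has 5 conjugacy classes.

Answer: 5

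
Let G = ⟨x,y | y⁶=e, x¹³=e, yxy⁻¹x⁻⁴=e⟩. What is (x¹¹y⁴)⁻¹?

The order of (x¹¹y⁴) is 3 (smallest k with (x¹¹y⁴)ᵏ = e), so (x¹¹y⁴)⁻¹ = (x¹¹y⁴)² = x⁶y².
Check: (x¹¹y⁴) · (x⁶y²) → (x¹¹y⁴) · x⁶ = y⁴;   (y⁴) · y² = e, giving e as required.

Answer: x⁶y²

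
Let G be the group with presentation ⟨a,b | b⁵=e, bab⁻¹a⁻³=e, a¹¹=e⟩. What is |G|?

Enumerate words in the generators, reducing via the relations: the distinct elements are
  {a, b, e, ab, a², a³, a⁴, a⁵, a⁶, a⁷, a⁸, a⁹, b², b³, b⁴, ab², ab³, ab⁴, a²b, a³b, a¹⁰, a⁴b, a⁵b, a⁶b, a⁷b, a⁸b, a⁹b, a²b², a²b³, a²b⁴, a³b², a³b³, a³b⁴, a¹⁰b, a⁴b², a⁴b³, a⁴b⁴, a⁵b², a⁵b³, a⁵b⁴, a⁶b², a⁶b³, a⁶b⁴, a⁷b², a⁷b³, a⁷b⁴, a⁸b², a⁸b³, a⁸b⁴, a⁹b², a⁹b³, a⁹b⁴, a¹⁰b², a¹⁰b³, a¹⁰b⁴}.
No further products give new elements, so |G| = 55.

Answer: 55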